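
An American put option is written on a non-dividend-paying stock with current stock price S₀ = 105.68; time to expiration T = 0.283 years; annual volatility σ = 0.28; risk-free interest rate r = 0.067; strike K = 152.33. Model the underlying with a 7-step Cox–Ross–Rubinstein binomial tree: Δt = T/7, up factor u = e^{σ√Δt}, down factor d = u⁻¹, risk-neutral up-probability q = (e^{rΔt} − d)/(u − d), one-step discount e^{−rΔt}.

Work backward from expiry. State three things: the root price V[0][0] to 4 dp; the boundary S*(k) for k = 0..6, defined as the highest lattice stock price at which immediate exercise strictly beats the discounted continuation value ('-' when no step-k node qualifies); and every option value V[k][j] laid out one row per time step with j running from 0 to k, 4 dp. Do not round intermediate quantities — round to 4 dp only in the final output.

price = 46.6500
boundary = 105.6800 111.8004 118.2752 125.1250 132.3715 125.1250 132.3715
tree:
46.6500
52.4353 40.5296
57.9039 46.6500 34.0548
63.0732 52.4353 40.5296 27.2050
67.9594 57.9039 46.6500 34.0548 19.9585
72.5782 63.0732 52.4353 40.5296 27.2050 12.8083
76.9441 67.9594 57.9039 46.6500 34.0548 19.9585 6.0069
81.0710 72.5782 63.0732 52.4353 40.5296 27.2050 12.2923 0.0000

params: Δt=0.04043 u=1.05791 d=0.94526 q=0.51001 e^(-rΔt)=0.99729
t_7 payoffs: 81.0710 72.5782 63.0732 52.4353 40.5296 27.2050 12.2923 0.0000
t_6: node(6,0) S=75.3859 payoff=76.9441 vs cont=76.5320 → 76.9441 [stop]  node(6,1) S=84.3706 payoff=67.9594 vs cont=67.5474 → 67.9594 [stop]  node(6,2) S=94.4261 payoff=57.9039 vs cont=57.4919 → 57.9039 [stop]  node(6,3) S=105.6800 payoff=46.6500 vs cont=46.2379 → 46.6500 [stop]  node(6,4) S=118.2752 payoff=34.0548 vs cont=33.6427 → 34.0548 [stop]  node(6,5) S=132.3715 payoff=19.9585 vs cont=19.5464 → 19.9585 [stop]  node(6,6) S=148.1479 payoff=4.1821 vs cont=6.0069 → 6.0069 [wait]  ⇒ S*(6)=132.3715
t_5: node(5,0) S=79.7518 payoff=72.5782 vs cont=72.1661 → 72.5782 [stop]  node(5,1) S=89.2568 payoff=63.0732 vs cont=62.6611 → 63.0732 [stop]  node(5,2) S=99.8947 payoff=52.4353 vs cont=52.0233 → 52.4353 [stop]  node(5,3) S=111.8004 payoff=40.5296 vs cont=40.1176 → 40.5296 [stop]  node(5,4) S=125.1250 payoff=27.2050 vs cont=26.7929 → 27.2050 [stop]  node(5,5) S=140.0377 payoff=12.2923 vs cont=12.8083 → 12.8083 [wait]  ⇒ S*(5)=125.1250
t_4: node(4,0) S=84.3706 payoff=67.9594 vs cont=67.5474 → 67.9594 [stop]  node(4,1) S=94.4261 payoff=57.9039 vs cont=57.4919 → 57.9039 [stop]  node(4,2) S=105.6800 payoff=46.6500 vs cont=46.2379 → 46.6500 [stop]  node(4,3) S=118.2752 payoff=34.0548 vs cont=33.6427 → 34.0548 [stop]  node(4,4) S=132.3715 payoff=19.9585 vs cont=19.8089 → 19.9585 [stop]  ⇒ S*(4)=132.3715
t_3: node(3,0) S=89.2568 payoff=63.0732 vs cont=62.6611 → 63.0732 [stop]  node(3,1) S=99.8947 payoff=52.4353 vs cont=52.0233 → 52.4353 [stop]  node(3,2) S=111.8004 payoff=40.5296 vs cont=40.1176 → 40.5296 [stop]  node(3,3) S=125.1250 payoff=27.2050 vs cont=26.7929 → 27.2050 [stop]  ⇒ S*(3)=125.1250
t_2: node(2,0) S=94.4261 payoff=57.9039 vs cont=57.4919 → 57.9039 [stop]  node(2,1) S=105.6800 payoff=46.6500 vs cont=46.2379 → 46.6500 [stop]  node(2,2) S=118.2752 payoff=34.0548 vs cont=33.6427 → 34.0548 [stop]  ⇒ S*(2)=118.2752
t_1: node(1,0) S=99.8947 payoff=52.4353 vs cont=52.0233 → 52.4353 [stop]  node(1,1) S=111.8004 payoff=40.5296 vs cont=40.1176 → 40.5296 [stop]  ⇒ S*(1)=111.8004
t_0: node(0,0) S=105.6800 payoff=46.6500 vs cont=46.2379 → 46.6500 [stop]  ⇒ S*(0)=105.6800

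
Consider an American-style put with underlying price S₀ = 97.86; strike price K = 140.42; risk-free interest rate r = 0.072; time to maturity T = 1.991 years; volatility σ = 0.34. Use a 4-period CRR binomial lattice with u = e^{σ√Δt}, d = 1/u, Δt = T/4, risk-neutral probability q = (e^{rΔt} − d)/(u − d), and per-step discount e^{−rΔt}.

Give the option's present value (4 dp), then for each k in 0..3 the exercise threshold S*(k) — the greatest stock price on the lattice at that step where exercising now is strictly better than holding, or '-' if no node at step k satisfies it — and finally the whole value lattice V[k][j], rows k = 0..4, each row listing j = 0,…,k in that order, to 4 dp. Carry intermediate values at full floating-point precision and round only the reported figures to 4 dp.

price = 42.5600
boundary = 97.8600 76.9890 97.8600 76.9890
tree:
42.5600
63.4310 24.5119
79.8507 42.5600 9.2938
92.7685 63.4310 19.8883 0.0000
102.9313 79.8507 42.5600 0.0000 0.0000

Δt=0.49775, u=1.27109, d=0.78673, q=0.51565, disc=e^(-rΔt)=0.96480
k=4 terminal: V=max(K-S,0) → 102.9313 79.8507 42.5600 0.0000 0.0000
k=3: j=0 S=47.6515 intr=92.7685 cont=87.8253 V=92.7685[EX]; j=1 S=76.9890 intr=63.4310 cont=58.4877 V=63.4310[EX]; j=2 S=124.3889 intr=16.0311 cont=19.8883 V=19.8883[hold]; j=3 S=200.9713 intr=0.0000 cont=0.0000 V=0.0000[hold]  S*(3)=76.9890
k=2: j=0 S=60.5693 intr=79.8507 cont=74.9074 V=79.8507[EX]; j=1 S=97.8600 intr=42.5600 cont=39.5357 V=42.5600[EX]; j=2 S=158.1094 intr=0.0000 cont=9.2938 V=9.2938[hold]  S*(2)=97.8600
k=1: j=0 S=76.9890 intr=63.4310 cont=58.4877 V=63.4310[EX]; j=1 S=124.3889 intr=16.0311 cont=24.5119 V=24.5119[hold]  S*(1)=76.9890
k=0: j=0 S=97.8600 intr=42.5600 cont=41.8359 V=42.5600[EX]  S*(0)=97.8600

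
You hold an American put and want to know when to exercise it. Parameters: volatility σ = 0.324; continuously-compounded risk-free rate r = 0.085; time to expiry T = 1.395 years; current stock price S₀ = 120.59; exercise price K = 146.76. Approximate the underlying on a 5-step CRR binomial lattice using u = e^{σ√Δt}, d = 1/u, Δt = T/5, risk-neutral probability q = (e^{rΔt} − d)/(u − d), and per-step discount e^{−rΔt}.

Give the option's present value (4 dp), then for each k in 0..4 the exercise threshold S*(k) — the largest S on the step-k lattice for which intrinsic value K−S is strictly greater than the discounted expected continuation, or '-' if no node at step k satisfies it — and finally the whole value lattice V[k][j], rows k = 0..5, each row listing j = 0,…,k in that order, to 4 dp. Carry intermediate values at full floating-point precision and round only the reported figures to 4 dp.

price = 29.0787
boundary = - 101.6218 85.6372 101.6218 120.5900
tree:
29.0787
45.1382 15.9940
61.1228 27.5150 6.3855
74.5931 45.1382 12.9563 0.7809
85.9446 61.1228 26.1700 1.6909 0.0000
95.5105 74.5931 45.1382 3.6613 0.0000 0.0000

Δt=0.27900, u=1.18665, d=0.84271, q=0.52709, disc=e^(-rΔt)=0.97656
k=5 terminal: V=max(K-S,0) → 95.5105 74.5931 45.1382 3.6613 0.0000 0.0000
k=4: j=0 S=60.8154 intr=85.9446 cont=82.5051 V=85.9446[EX]; j=1 S=85.6372 intr=61.1228 cont=57.6833 V=61.1228[EX]; j=2 S=120.5900 intr=26.1700 cont=22.7305 V=26.1700[EX]; j=3 S=169.8088 intr=0.0000 cont=1.6909 V=1.6909[hold]; j=4 S=239.1161 intr=0.0000 cont=0.0000 V=0.0000[hold]  S*(4)=120.5900
k=3: j=0 S=72.1669 intr=74.5931 cont=71.1536 V=74.5931[EX]; j=1 S=101.6218 intr=45.1382 cont=41.6987 V=45.1382[EX]; j=2 S=143.0987 intr=3.6613 cont=12.9563 V=12.9563[hold]; j=3 S=201.5044 intr=0.0000 cont=0.7809 V=0.7809[hold]  S*(3)=101.6218
k=2: j=0 S=85.6372 intr=61.1228 cont=57.6833 V=61.1228[EX]; j=1 S=120.5900 intr=26.1700 cont=27.5150 V=27.5150[hold]; j=2 S=169.8088 intr=0.0000 cont=6.3855 V=6.3855[hold]  S*(2)=85.6372
k=1: j=0 S=101.6218 intr=45.1382 cont=42.3911 V=45.1382[EX]; j=1 S=143.0987 intr=3.6613 cont=15.9940 V=15.9940[hold]  S*(1)=101.6218
k=0: j=0 S=120.5900 intr=26.1700 cont=29.0787 V=29.0787[hold]  S*(0)=-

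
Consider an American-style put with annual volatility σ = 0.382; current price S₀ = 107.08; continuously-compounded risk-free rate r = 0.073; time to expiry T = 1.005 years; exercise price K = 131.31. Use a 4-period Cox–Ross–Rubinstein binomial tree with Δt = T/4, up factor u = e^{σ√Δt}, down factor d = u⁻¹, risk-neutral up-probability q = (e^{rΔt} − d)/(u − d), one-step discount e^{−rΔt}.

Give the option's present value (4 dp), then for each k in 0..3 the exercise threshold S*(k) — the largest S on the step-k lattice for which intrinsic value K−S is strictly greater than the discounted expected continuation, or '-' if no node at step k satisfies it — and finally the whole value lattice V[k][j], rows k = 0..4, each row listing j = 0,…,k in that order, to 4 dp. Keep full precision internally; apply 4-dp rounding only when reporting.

Δt=0.25125, u=1.21104, d=0.82574, q=0.50032, disc=e^(-rΔt)=0.98183
k=4 terminal: V=max(K-S,0) → 81.5272 58.2981 24.2300 0.0000 0.0000
k=3: j=0 S=60.2887 intr=71.0213 cont=68.6348 V=71.0213[EX]; j=1 S=88.4201 intr=42.8899 cont=40.5035 V=42.8899[EX]; j=2 S=129.6778 intr=1.6322 cont=11.8872 V=11.8872[hold]; j=3 S=190.1868 intr=0.0000 cont=0.0000 V=0.0000[hold]  S*(3)=88.4201
k=2: j=0 S=73.0119 intr=58.2981 cont=55.9117 V=58.2981[EX]; j=1 S=107.0800 intr=24.2300 cont=26.8811 V=26.8811[hold]; j=2 S=157.0446 intr=0.0000 cont=5.8319 V=5.8319[hold]  S*(2)=73.0119
k=1: j=0 S=88.4201 intr=42.8899 cont=41.8058 V=42.8899[EX]; j=1 S=129.6778 intr=1.6322 cont=16.0527 V=16.0527[hold]  S*(1)=88.4201
k=0: j=0 S=107.0800 intr=24.2300 cont=28.9273 V=28.9273[hold]  S*(0)=-

price = 28.9273
boundary = - 88.4201 73.0119 88.4201
tree:
28.9273
42.8899 16.0527
58.2981 26.8811 5.8319
71.0213 42.8899 11.8872 0.0000
81.5272 58.2981 24.2300 0.0000 0.0000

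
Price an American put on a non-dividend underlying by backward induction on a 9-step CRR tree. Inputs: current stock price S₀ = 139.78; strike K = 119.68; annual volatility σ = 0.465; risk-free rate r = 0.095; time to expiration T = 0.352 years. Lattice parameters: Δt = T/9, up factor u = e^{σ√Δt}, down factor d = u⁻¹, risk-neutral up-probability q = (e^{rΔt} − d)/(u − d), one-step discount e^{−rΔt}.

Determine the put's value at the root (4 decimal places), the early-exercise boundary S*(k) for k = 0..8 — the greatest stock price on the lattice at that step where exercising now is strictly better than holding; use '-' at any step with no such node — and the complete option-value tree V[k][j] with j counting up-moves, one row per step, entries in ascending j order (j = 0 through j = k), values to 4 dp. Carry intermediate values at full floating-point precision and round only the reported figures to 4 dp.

price = 5.4333
boundary = - - - - - 88.2581 80.5038 88.2581 96.7593
tree:
5.4333
8.1972 2.6794
12.0533 4.3597 1.0005
17.2012 6.9383 1.7850 0.2148
23.7120 10.7468 3.1394 0.4289 0.0000
31.4219 16.0939 5.4208 0.8562 0.0000 0.0000
39.1762 23.0987 9.1317 1.7093 0.0000 0.0000 0.0000
46.2492 31.4219 14.8558 3.4124 0.0000 0.0000 0.0000 0.0000
52.7008 39.1762 22.9207 6.8126 0.0000 0.0000 0.0000 0.0000 0.0000
58.5855 46.2492 31.4219 13.6007 0.0000 0.0000 0.0000 0.0000 0.0000 0.0000

Δt=0.03911, u=1.09632, d=0.91214, q=0.49724, disc=e^(-rΔt)=0.99629
k=9 terminal: V=max(K-S,0) → 58.5855 46.2492 31.4219 13.6007 0.0000 0.0000 0.0000 0.0000 0.0000 0.0000
k=8: j=0 S=66.9792 intr=52.7008 cont=52.2569 V=52.7008[EX]; j=1 S=80.5038 intr=39.1762 cont=38.7323 V=39.1762[EX]; j=2 S=96.7593 intr=22.9207 cont=22.4769 V=22.9207[EX]; j=3 S=116.2971 intr=3.3829 cont=6.8126 V=6.8126[hold]; j=4 S=139.7800 intr=0.0000 cont=0.0000 V=0.0000[hold]; j=5 S=168.0046 intr=0.0000 cont=0.0000 V=0.0000[hold]; j=6 S=201.9284 intr=0.0000 cont=0.0000 V=0.0000[hold]; j=7 S=242.7021 intr=0.0000 cont=0.0000 V=0.0000[hold]; j=8 S=291.7090 intr=0.0000 cont=0.0000 V=0.0000[hold]  S*(8)=96.7593
k=7: j=0 S=73.4308 intr=46.2492 cont=45.8053 V=46.2492[EX]; j=1 S=88.2581 intr=31.4219 cont=30.9780 V=31.4219[EX]; j=2 S=106.0793 intr=13.6007 cont=14.8558 V=14.8558[hold]; j=3 S=127.4990 intr=0.0000 cont=3.4124 V=3.4124[hold]; j=4 S=153.2439 intr=0.0000 cont=0.0000 V=0.0000[hold]; j=5 S=184.1871 intr=0.0000 cont=0.0000 V=0.0000[hold]; j=6 S=221.3785 intr=0.0000 cont=0.0000 V=0.0000[hold]; j=7 S=266.0797 intr=0.0000 cont=0.0000 V=0.0000[hold]  S*(7)=88.2581
k=6: j=0 S=80.5038 intr=39.1762 cont=38.7323 V=39.1762[EX]; j=1 S=96.7593 intr=22.9207 cont=23.0987 V=23.0987[hold]; j=2 S=116.2971 intr=3.3829 cont=9.1317 V=9.1317[hold]; j=3 S=139.7800 intr=0.0000 cont=1.7093 V=1.7093[hold]; j=4 S=168.0046 intr=0.0000 cont=0.0000 V=0.0000[hold]; j=5 S=201.9284 intr=0.0000 cont=0.0000 V=0.0000[hold]; j=6 S=242.7021 intr=0.0000 cont=0.0000 V=0.0000[hold]  S*(6)=80.5038
k=5: j=0 S=88.2581 intr=31.4219 cont=31.0662 V=31.4219[EX]; j=1 S=106.0793 intr=13.6007 cont=16.0939 V=16.0939[hold]; j=2 S=127.4990 intr=0.0000 cont=5.4208 V=5.4208[hold]; j=3 S=153.2439 intr=0.0000 cont=0.8562 V=0.8562[hold]; j=4 S=184.1871 intr=0.0000 cont=0.0000 V=0.0000[hold]; j=5 S=221.3785 intr=0.0000 cont=0.0000 V=0.0000[hold]  S*(5)=88.2581
k=4: j=0 S=96.7593 intr=22.9207 cont=23.7120 V=23.7120[hold]; j=1 S=116.2971 intr=3.3829 cont=10.7468 V=10.7468[hold]; j=2 S=139.7800 intr=0.0000 cont=3.1394 V=3.1394[hold]; j=3 S=168.0046 intr=0.0000 cont=0.4289 V=0.4289[hold]; j=4 S=201.9284 intr=0.0000 cont=0.0000 V=0.0000[hold]  S*(4)=-
k=3: j=0 S=106.0793 intr=13.6007 cont=17.2012 V=17.2012[hold]; j=1 S=127.4990 intr=0.0000 cont=6.9383 V=6.9383[hold]; j=2 S=153.2439 intr=0.0000 cont=1.7850 V=1.7850[hold]; j=3 S=184.1871 intr=0.0000 cont=0.2148 V=0.2148[hold]  S*(3)=-
k=2: j=0 S=116.2971 intr=3.3829 cont=12.0533 V=12.0533[hold]; j=1 S=139.7800 intr=0.0000 cont=4.3597 V=4.3597[hold]; j=2 S=168.0046 intr=0.0000 cont=1.0005 V=1.0005[hold]  S*(2)=-
k=1: j=0 S=127.4990 intr=0.0000 cont=8.1972 V=8.1972[hold]; j=1 S=153.2439 intr=0.0000 cont=2.6794 V=2.6794[hold]  S*(1)=-
k=0: j=0 S=139.7800 intr=0.0000 cont=5.4333 V=5.4333[hold]  S*(0)=-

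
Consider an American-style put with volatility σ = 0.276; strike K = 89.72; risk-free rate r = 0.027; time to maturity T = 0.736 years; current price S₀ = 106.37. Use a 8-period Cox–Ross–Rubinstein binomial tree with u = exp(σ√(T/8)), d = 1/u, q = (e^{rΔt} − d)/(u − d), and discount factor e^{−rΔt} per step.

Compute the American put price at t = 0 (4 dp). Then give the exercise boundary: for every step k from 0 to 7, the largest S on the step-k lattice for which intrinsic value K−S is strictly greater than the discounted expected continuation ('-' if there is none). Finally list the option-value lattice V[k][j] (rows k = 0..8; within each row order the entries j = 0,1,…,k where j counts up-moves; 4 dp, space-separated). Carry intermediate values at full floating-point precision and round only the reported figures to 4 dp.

price = 2.5794
boundary = - - - - - 69.9898 76.1012 82.7463
tree:
2.5794
4.1240 1.0098
6.4349 1.7771 0.2286
9.7425 3.0782 0.4529 0.0000
14.2022 5.2220 0.8972 0.0000 0.0000
19.7302 8.6096 1.7772 0.0000 0.0000 0.0000
25.3509 13.6188 3.5205 0.0000 0.0000 0.0000 0.0000
30.5202 19.7302 6.9737 0.0000 0.0000 0.0000 0.0000 0.0000
35.2743 25.3509 13.6188 0.0000 0.0000 0.0000 0.0000 0.0000 0.0000

Δt=0.09200, u=1.08732, d=0.91969, q=0.49392, disc=e^(-rΔt)=0.99752
k=8 terminal: V=max(K-S,0) → 35.2743 25.3509 13.6188 0.0000 0.0000 0.0000 0.0000 0.0000 0.0000
k=7: j=0 S=59.1998 intr=30.5202 cont=30.2976 V=30.5202[EX]; j=1 S=69.9898 intr=19.7302 cont=19.5077 V=19.7302[EX]; j=2 S=82.7463 intr=6.9737 cont=6.8751 V=6.9737[EX]; j=3 S=97.8278 intr=0.0000 cont=0.0000 V=0.0000[hold]; j=4 S=115.6581 intr=0.0000 cont=0.0000 V=0.0000[hold]; j=5 S=136.7382 intr=0.0000 cont=0.0000 V=0.0000[hold]; j=6 S=161.6605 intr=0.0000 cont=0.0000 V=0.0000[hold]; j=7 S=191.1251 intr=0.0000 cont=0.0000 V=0.0000[hold]  S*(7)=82.7463
k=6: j=0 S=64.3691 intr=25.3509 cont=25.1283 V=25.3509[EX]; j=1 S=76.1012 intr=13.6188 cont=13.3962 V=13.6188[EX]; j=2 S=89.9716 intr=0.0000 cont=3.5205 V=3.5205[hold]; j=3 S=106.3700 intr=0.0000 cont=0.0000 V=0.0000[hold]; j=4 S=125.7573 intr=0.0000 cont=0.0000 V=0.0000[hold]; j=5 S=148.6781 intr=0.0000 cont=0.0000 V=0.0000[hold]; j=6 S=175.7765 intr=0.0000 cont=0.0000 V=0.0000[hold]  S*(6)=76.1012
k=5: j=0 S=69.9898 intr=19.7302 cont=19.5077 V=19.7302[EX]; j=1 S=82.7463 intr=6.9737 cont=8.6096 V=8.6096[hold]; j=2 S=97.8278 intr=0.0000 cont=1.7772 V=1.7772[hold]; j=3 S=115.6581 intr=0.0000 cont=0.0000 V=0.0000[hold]; j=4 S=136.7382 intr=0.0000 cont=0.0000 V=0.0000[hold]; j=5 S=161.6605 intr=0.0000 cont=0.0000 V=0.0000[hold]  S*(5)=69.9898
k=4: j=0 S=76.1012 intr=13.6188 cont=14.2022 V=14.2022[hold]; j=1 S=89.9716 intr=0.0000 cont=5.2220 V=5.2220[hold]; j=2 S=106.3700 intr=0.0000 cont=0.8972 V=0.8972[hold]; j=3 S=125.7573 intr=0.0000 cont=0.0000 V=0.0000[hold]; j=4 S=148.6781 intr=0.0000 cont=0.0000 V=0.0000[hold]  S*(4)=-
k=3: j=0 S=82.7463 intr=6.9737 cont=9.7425 V=9.7425[hold]; j=1 S=97.8278 intr=0.0000 cont=3.0782 V=3.0782[hold]; j=2 S=115.6581 intr=0.0000 cont=0.4529 V=0.4529[hold]; j=3 S=136.7382 intr=0.0000 cont=0.0000 V=0.0000[hold]  S*(3)=-
k=2: j=0 S=89.9716 intr=0.0000 cont=6.4349 V=6.4349[hold]; j=1 S=106.3700 intr=0.0000 cont=1.7771 V=1.7771[hold]; j=2 S=125.7573 intr=0.0000 cont=0.2286 V=0.2286[hold]  S*(2)=-
k=1: j=0 S=97.8278 intr=0.0000 cont=4.1240 V=4.1240[hold]; j=1 S=115.6581 intr=0.0000 cont=1.0098 V=1.0098[hold]  S*(1)=-
k=0: j=0 S=106.3700 intr=0.0000 cont=2.5794 V=2.5794[hold]  S*(0)=-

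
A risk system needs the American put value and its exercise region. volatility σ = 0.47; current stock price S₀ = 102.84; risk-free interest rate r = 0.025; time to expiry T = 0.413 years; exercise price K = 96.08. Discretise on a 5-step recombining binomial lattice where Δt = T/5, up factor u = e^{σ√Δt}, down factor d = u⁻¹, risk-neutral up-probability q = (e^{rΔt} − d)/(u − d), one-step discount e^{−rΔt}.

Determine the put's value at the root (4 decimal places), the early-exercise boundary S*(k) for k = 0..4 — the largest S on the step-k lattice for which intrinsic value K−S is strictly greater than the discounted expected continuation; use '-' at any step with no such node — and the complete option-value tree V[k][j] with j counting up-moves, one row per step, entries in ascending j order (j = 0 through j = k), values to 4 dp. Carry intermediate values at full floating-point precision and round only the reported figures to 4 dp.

Δt=0.08260, u=1.14463, d=0.87365, q=0.47391, disc=e^(-rΔt)=0.99794
k=5 terminal: V=max(K-S,0) → 43.7390 27.5044 6.2342 0.0000 0.0000 0.0000
k=4: j=0 S=59.9109 intr=36.1691 cont=35.9709 V=36.1691[EX]; j=1 S=78.4935 intr=17.5865 cont=17.3883 V=17.5865[EX]; j=2 S=102.8400 intr=0.0000 cont=3.2730 V=3.2730[hold]; j=3 S=134.7380 intr=0.0000 cont=0.0000 V=0.0000[hold]; j=4 S=176.5299 intr=0.0000 cont=0.0000 V=0.0000[hold]  S*(4)=78.4935
k=3: j=0 S=68.5756 intr=27.5044 cont=27.3062 V=27.5044[EX]; j=1 S=89.8458 intr=6.2342 cont=10.7809 V=10.7809[hold]; j=2 S=117.7135 intr=0.0000 cont=1.7183 V=1.7183[hold]; j=3 S=154.2248 intr=0.0000 cont=0.0000 V=0.0000[hold]  S*(3)=68.5756
k=2: j=0 S=78.4935 intr=17.5865 cont=19.5385 V=19.5385[hold]; j=1 S=102.8400 intr=0.0000 cont=6.4727 V=6.4727[hold]; j=2 S=134.7380 intr=0.0000 cont=0.9021 V=0.9021[hold]  S*(2)=-
k=1: j=0 S=89.8458 intr=6.2342 cont=13.3190 V=13.3190[hold]; j=1 S=117.7135 intr=0.0000 cont=3.8248 V=3.8248[hold]  S*(1)=-
k=0: j=0 S=102.8400 intr=0.0000 cont=8.8014 V=8.8014[hold]  S*(0)=-

price = 8.8014
boundary = - - - 68.5756 78.4935
tree:
8.8014
13.3190 3.8248
19.5385 6.4727 0.9021
27.5044 10.7809 1.7183 0.0000
36.1691 17.5865 3.2730 0.0000 0.0000
43.7390 27.5044 6.2342 0.0000 0.0000 0.0000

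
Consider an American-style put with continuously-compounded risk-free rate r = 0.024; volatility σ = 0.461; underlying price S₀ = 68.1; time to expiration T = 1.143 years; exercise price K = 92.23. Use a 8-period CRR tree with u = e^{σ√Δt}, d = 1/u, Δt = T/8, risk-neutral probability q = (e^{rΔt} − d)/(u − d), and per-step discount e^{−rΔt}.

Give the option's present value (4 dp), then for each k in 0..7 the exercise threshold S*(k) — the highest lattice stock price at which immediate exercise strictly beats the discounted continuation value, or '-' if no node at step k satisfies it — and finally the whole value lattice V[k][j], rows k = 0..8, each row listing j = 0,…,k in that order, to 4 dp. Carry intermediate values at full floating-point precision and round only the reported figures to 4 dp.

price = 28.9592
boundary = - - 48.0611 40.3754 48.0611 57.2098 48.0611 57.2098
tree:
28.9592
36.3465 20.7192
44.1689 27.6630 12.9260
51.8546 35.6554 18.7211 6.3898
58.3113 44.1689 26.1761 10.3282 1.9303
63.7354 51.8546 35.0202 16.2486 3.6295 0.0000
68.2921 58.3113 44.1689 24.5886 6.8248 0.0000 0.0000
72.1202 63.7354 51.8546 35.0202 12.8328 0.0000 0.0000 0.0000
75.3360 68.2921 58.3113 44.1689 24.1300 0.0000 0.0000 0.0000 0.0000

Δt=0.14288, u=1.19036, d=0.84008, q=0.46635, disc=e^(-rΔt)=0.99658
k=8 terminal: V=max(K-S,0) → 75.3360 68.2921 58.3113 44.1689 24.1300 0.0000 0.0000 0.0000 0.0000
k=7: j=0 S=20.1098 intr=72.1202 cont=71.8044 V=72.1202[EX]; j=1 S=28.4946 intr=63.7354 cont=63.4197 V=63.7354[EX]; j=2 S=40.3754 intr=51.8546 cont=51.5389 V=51.8546[EX]; j=3 S=57.2098 intr=35.0202 cont=34.7045 V=35.0202[EX]; j=4 S=81.0633 intr=11.1667 cont=12.8328 V=12.8328[hold]; j=5 S=114.8624 intr=0.0000 cont=0.0000 V=0.0000[hold]; j=6 S=162.7540 intr=0.0000 cont=0.0000 V=0.0000[hold]; j=7 S=230.6139 intr=0.0000 cont=0.0000 V=0.0000[hold]  S*(7)=57.2098
k=6: j=0 S=23.9379 intr=68.2921 cont=67.9764 V=68.2921[EX]; j=1 S=33.9187 intr=58.3113 cont=57.9956 V=58.3113[EX]; j=2 S=48.0611 intr=44.1689 cont=43.8532 V=44.1689[EX]; j=3 S=68.1000 intr=24.1300 cont=24.5886 V=24.5886[hold]; j=4 S=96.4941 intr=0.0000 cont=6.8248 V=6.8248[hold]; j=5 S=136.7271 intr=0.0000 cont=0.0000 V=0.0000[hold]; j=6 S=193.7352 intr=0.0000 cont=0.0000 V=0.0000[hold]  S*(6)=48.0611
k=5: j=0 S=28.4946 intr=63.7354 cont=63.4197 V=63.7354[EX]; j=1 S=40.3754 intr=51.8546 cont=51.5389 V=51.8546[EX]; j=2 S=57.2098 intr=35.0202 cont=34.9177 V=35.0202[EX]; j=3 S=81.0633 intr=11.1667 cont=16.2486 V=16.2486[hold]; j=4 S=114.8624 intr=0.0000 cont=3.6295 V=3.6295[hold]; j=5 S=162.7540 intr=0.0000 cont=0.0000 V=0.0000[hold]  S*(5)=57.2098
k=4: j=0 S=33.9187 intr=58.3113 cont=57.9956 V=58.3113[EX]; j=1 S=48.0611 intr=44.1689 cont=43.8532 V=44.1689[EX]; j=2 S=68.1000 intr=24.1300 cont=26.1761 V=26.1761[hold]; j=3 S=96.4941 intr=0.0000 cont=10.3282 V=10.3282[hold]; j=4 S=136.7271 intr=0.0000 cont=1.9303 V=1.9303[hold]  S*(4)=48.0611
k=3: j=0 S=40.3754 intr=51.8546 cont=51.5389 V=51.8546[EX]; j=1 S=57.2098 intr=35.0202 cont=35.6554 V=35.6554[hold]; j=2 S=81.0633 intr=11.1667 cont=18.7211 V=18.7211[hold]; j=3 S=114.8624 intr=0.0000 cont=6.3898 V=6.3898[hold]  S*(3)=40.3754
k=2: j=0 S=48.0611 intr=44.1689 cont=44.1485 V=44.1689[EX]; j=1 S=68.1000 intr=24.1300 cont=27.6630 V=27.6630[hold]; j=2 S=96.4941 intr=0.0000 cont=12.9260 V=12.9260[hold]  S*(2)=48.0611
k=1: j=0 S=57.2098 intr=35.0202 cont=36.3465 V=36.3465[hold]; j=1 S=81.0633 intr=11.1667 cont=20.7192 V=20.7192[hold]  S*(1)=-
k=0: j=0 S=68.1000 intr=24.1300 cont=28.9592 V=28.9592[hold]  S*(0)=-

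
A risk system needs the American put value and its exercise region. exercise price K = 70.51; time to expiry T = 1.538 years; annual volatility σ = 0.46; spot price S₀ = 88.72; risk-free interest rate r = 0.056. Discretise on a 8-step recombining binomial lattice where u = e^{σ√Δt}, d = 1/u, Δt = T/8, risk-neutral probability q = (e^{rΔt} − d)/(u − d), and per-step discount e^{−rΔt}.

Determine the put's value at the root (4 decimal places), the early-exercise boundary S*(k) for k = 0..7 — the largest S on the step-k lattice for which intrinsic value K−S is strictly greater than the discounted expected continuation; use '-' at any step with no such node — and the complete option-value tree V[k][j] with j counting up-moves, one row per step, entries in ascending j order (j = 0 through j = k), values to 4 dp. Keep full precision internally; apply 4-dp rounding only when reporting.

price = 8.4501
boundary = - - - - 39.5954 32.3631 39.5954 48.4439
tree:
8.4501
12.2290 4.4887
17.2230 7.0180 1.8107
23.5004 10.7151 3.1142 0.4192
30.9146 15.8855 5.2758 0.8092 0.0000
38.1469 22.6938 8.7636 1.5622 0.0000 0.0000
44.0581 30.9146 14.1742 3.0160 0.0000 0.0000 0.0000
48.8897 38.1469 22.0661 5.8224 0.0000 0.0000 0.0000 0.0000
52.8387 44.0581 30.9146 11.2402 0.0000 0.0000 0.0000 0.0000 0.0000

params: Δt=0.19225 u=1.22347 d=0.81735 q=0.47640 e^(-rΔt)=0.98929
t_8 payoffs: 52.8387 44.0581 30.9146 11.2402 0.0000 0.0000 0.0000 0.0000 0.0000
t_7: node(7,0) S=21.6203 payoff=48.8897 vs cont=48.1346 → 48.8897 [stop]  node(7,1) S=32.3631 payoff=38.1469 vs cont=37.3918 → 38.1469 [stop]  node(7,2) S=48.4439 payoff=22.0661 vs cont=21.3111 → 22.0661 [stop]  node(7,3) S=72.5149 payoff=0.0000 vs cont=5.8224 → 5.8224 [wait]  node(7,4) S=108.5465 payoff=0.0000 vs cont=0.0000 → 0.0000 [wait]  node(7,5) S=162.4816 payoff=0.0000 vs cont=0.0000 → 0.0000 [wait]  node(7,6) S=243.2162 payoff=0.0000 vs cont=0.0000 → 0.0000 [wait]  node(7,7) S=364.0666 payoff=0.0000 vs cont=0.0000 → 0.0000 [wait]  ⇒ S*(7)=48.4439
t_6: node(6,0) S=26.4519 payoff=44.0581 vs cont=43.3031 → 44.0581 [stop]  node(6,1) S=39.5954 payoff=30.9146 vs cont=30.1596 → 30.9146 [stop]  node(6,2) S=59.2698 payoff=11.2402 vs cont=14.1742 → 14.1742 [wait]  node(6,3) S=88.7200 payoff=0.0000 vs cont=3.0160 → 3.0160 [wait]  node(6,4) S=132.8036 payoff=0.0000 vs cont=0.0000 → 0.0000 [wait]  node(6,5) S=198.7917 payoff=0.0000 vs cont=0.0000 → 0.0000 [wait]  node(6,6) S=297.5683 payoff=0.0000 vs cont=0.0000 → 0.0000 [wait]  ⇒ S*(6)=39.5954
t_5: node(5,0) S=32.3631 payoff=38.1469 vs cont=37.3918 → 38.1469 [stop]  node(5,1) S=48.4439 payoff=22.0661 vs cont=22.6938 → 22.6938 [wait]  node(5,2) S=72.5149 payoff=0.0000 vs cont=8.7636 → 8.7636 [wait]  node(5,3) S=108.5465 payoff=0.0000 vs cont=1.5622 → 1.5622 [wait]  node(5,4) S=162.4816 payoff=0.0000 vs cont=0.0000 → 0.0000 [wait]  node(5,5) S=243.2162 payoff=0.0000 vs cont=0.0000 → 0.0000 [wait]  ⇒ S*(5)=32.3631
t_4: node(4,0) S=39.5954 payoff=30.9146 vs cont=30.4554 → 30.9146 [stop]  node(4,1) S=59.2698 payoff=11.2402 vs cont=15.8855 → 15.8855 [wait]  node(4,2) S=88.7200 payoff=0.0000 vs cont=5.2758 → 5.2758 [wait]  node(4,3) S=132.8036 payoff=0.0000 vs cont=0.8092 → 0.8092 [wait]  node(4,4) S=198.7917 payoff=0.0000 vs cont=0.0000 → 0.0000 [wait]  ⇒ S*(4)=39.5954
t_3: node(3,0) S=48.4439 payoff=22.0661 vs cont=23.5004 → 23.5004 [wait]  node(3,1) S=72.5149 payoff=0.0000 vs cont=10.7151 → 10.7151 [wait]  node(3,2) S=108.5465 payoff=0.0000 vs cont=3.1142 → 3.1142 [wait]  node(3,3) S=162.4816 payoff=0.0000 vs cont=0.4192 → 0.4192 [wait]  ⇒ S*(3)=-
t_2: node(2,0) S=59.2698 payoff=11.2402 vs cont=17.2230 → 17.2230 [wait]  node(2,1) S=88.7200 payoff=0.0000 vs cont=7.0180 → 7.0180 [wait]  node(2,2) S=132.8036 payoff=0.0000 vs cont=1.8107 → 1.8107 [wait]  ⇒ S*(2)=-
t_1: node(1,0) S=72.5149 payoff=0.0000 vs cont=12.2290 → 12.2290 [wait]  node(1,1) S=108.5465 payoff=0.0000 vs cont=4.4887 → 4.4887 [wait]  ⇒ S*(1)=-
t_0: node(0,0) S=88.7200 payoff=0.0000 vs cont=8.4501 → 8.4501 [wait]  ⇒ S*(0)=-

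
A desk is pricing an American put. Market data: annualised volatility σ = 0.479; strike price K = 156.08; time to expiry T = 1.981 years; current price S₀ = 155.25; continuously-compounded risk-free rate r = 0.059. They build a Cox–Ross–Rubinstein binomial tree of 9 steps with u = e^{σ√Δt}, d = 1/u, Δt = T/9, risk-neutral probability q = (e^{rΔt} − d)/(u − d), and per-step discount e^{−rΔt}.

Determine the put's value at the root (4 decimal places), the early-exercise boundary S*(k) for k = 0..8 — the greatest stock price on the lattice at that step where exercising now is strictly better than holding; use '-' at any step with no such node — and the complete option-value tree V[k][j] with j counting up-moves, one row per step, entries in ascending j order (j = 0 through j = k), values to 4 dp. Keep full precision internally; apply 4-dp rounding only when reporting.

Δt=0.22011, u=1.25198, d=0.79873, q=0.47289, disc=e^(-rΔt)=0.98710
k=9 terminal: V=max(K-S,0) → 135.5377 123.8807 105.6090 76.9689 32.0766 0.0000 0.0000 0.0000 0.0000 0.0000
k=8: j=0 S=25.7186 intr=130.3614 cont=128.3475 V=130.3614[EX]; j=1 S=40.3129 intr=115.7671 cont=113.7533 V=115.7671[EX]; j=2 S=63.1887 intr=92.8913 cont=90.8774 V=92.8913[EX]; j=3 S=99.0457 intr=57.0343 cont=55.0205 V=57.0343[EX]; j=4 S=155.2500 intr=0.8300 cont=16.6897 V=16.6897[hold]; j=5 S=243.3479 intr=0.0000 cont=0.0000 V=0.0000[hold]; j=6 S=381.4376 intr=0.0000 cont=0.0000 V=0.0000[hold]; j=7 S=597.8875 intr=0.0000 cont=0.0000 V=0.0000[hold]; j=8 S=937.1636 intr=0.0000 cont=0.0000 V=0.0000[hold]  S*(8)=99.0457
k=7: j=0 S=32.1993 intr=123.8807 cont=121.8669 V=123.8807[EX]; j=1 S=50.4710 intr=105.6090 cont=103.5952 V=105.6090[EX]; j=2 S=79.1111 intr=76.9689 cont=74.9550 V=76.9689[EX]; j=3 S=124.0034 intr=32.0766 cont=37.4659 V=37.4659[hold]; j=4 S=194.3702 intr=0.0000 cont=8.6837 V=8.6837[hold]; j=5 S=304.6671 intr=0.0000 cont=0.0000 V=0.0000[hold]; j=6 S=477.5529 intr=0.0000 cont=0.0000 V=0.0000[hold]; j=7 S=748.5442 intr=0.0000 cont=0.0000 V=0.0000[hold]  S*(7)=79.1111
k=6: j=0 S=40.3129 intr=115.7671 cont=113.7533 V=115.7671[EX]; j=1 S=63.1887 intr=92.8913 cont=90.8774 V=92.8913[EX]; j=2 S=99.0457 intr=57.0343 cont=57.5361 V=57.5361[hold]; j=3 S=155.2500 intr=0.8300 cont=23.5472 V=23.5472[hold]; j=4 S=243.3479 intr=0.0000 cont=4.5182 V=4.5182[hold]; j=5 S=381.4376 intr=0.0000 cont=0.0000 V=0.0000[hold]; j=6 S=597.8875 intr=0.0000 cont=0.0000 V=0.0000[hold]  S*(6)=63.1887
k=5: j=0 S=50.4710 intr=105.6090 cont=103.5952 V=105.6090[EX]; j=1 S=79.1111 intr=76.9689 cont=75.1893 V=76.9689[EX]; j=2 S=124.0034 intr=32.0766 cont=40.9281 V=40.9281[hold]; j=3 S=194.3702 intr=0.0000 cont=14.3608 V=14.3608[hold]; j=4 S=304.6671 intr=0.0000 cont=2.3509 V=2.3509[hold]; j=5 S=477.5529 intr=0.0000 cont=0.0000 V=0.0000[hold]  S*(5)=79.1111
k=4: j=0 S=63.1887 intr=92.8913 cont=90.8774 V=92.8913[EX]; j=1 S=99.0457 intr=57.0343 cont=59.1522 V=59.1522[hold]; j=2 S=155.2500 intr=0.8300 cont=27.9986 V=27.9986[hold]; j=3 S=243.3479 intr=0.0000 cont=8.5694 V=8.5694[hold]; j=4 S=381.4376 intr=0.0000 cont=1.2232 V=1.2232[hold]  S*(4)=63.1887
k=3: j=0 S=79.1111 intr=76.9689 cont=75.9437 V=76.9689[EX]; j=1 S=124.0034 intr=32.0766 cont=43.8468 V=43.8468[hold]; j=2 S=194.3702 intr=0.0000 cont=18.5680 V=18.5680[hold]; j=3 S=304.6671 intr=0.0000 cont=5.0297 V=5.0297[hold]  S*(3)=79.1111
k=2: j=0 S=99.0457 intr=57.0343 cont=60.5147 V=60.5147[hold]; j=1 S=155.2500 intr=0.8300 cont=31.4812 V=31.4812[hold]; j=2 S=243.3479 intr=0.0000 cont=12.0089 V=12.0089[hold]  S*(2)=-
k=1: j=0 S=124.0034 intr=32.0766 cont=46.1813 V=46.1813[hold]; j=1 S=194.3702 intr=0.0000 cont=21.9855 V=21.9855[hold]  S*(1)=-
k=0: j=0 S=155.2500 intr=0.8300 cont=34.2911 V=34.2911[hold]  S*(0)=-

price = 34.2911
boundary = - - - 79.1111 63.1887 79.1111 63.1887 79.1111 99.0457
tree:
34.2911
46.1813 21.9855
60.5147 31.4812 12.0089
76.9689 43.8468 18.5680 5.0297
92.8913 59.1522 27.9986 8.5694 1.2232
105.6090 76.9689 40.9281 14.3608 2.3509 0.0000
115.7671 92.8913 57.5361 23.5472 4.5182 0.0000 0.0000
123.8807 105.6090 76.9689 37.4659 8.6837 0.0000 0.0000 0.0000
130.3614 115.7671 92.8913 57.0343 16.6897 0.0000 0.0000 0.0000 0.0000
135.5377 123.8807 105.6090 76.9689 32.0766 0.0000 0.0000 0.0000 0.0000 0.0000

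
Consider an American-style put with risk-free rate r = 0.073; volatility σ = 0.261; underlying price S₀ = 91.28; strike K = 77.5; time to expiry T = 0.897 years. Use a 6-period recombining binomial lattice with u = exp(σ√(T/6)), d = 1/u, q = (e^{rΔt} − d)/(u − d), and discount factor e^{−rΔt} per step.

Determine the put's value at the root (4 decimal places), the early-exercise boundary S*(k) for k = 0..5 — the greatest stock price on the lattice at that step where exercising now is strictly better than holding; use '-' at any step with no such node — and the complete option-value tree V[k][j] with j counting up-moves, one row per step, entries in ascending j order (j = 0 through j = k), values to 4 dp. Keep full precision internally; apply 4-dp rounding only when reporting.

Δt=0.14950, u=1.10618, d=0.90401, q=0.52907, disc=e^(-rΔt)=0.98915
k=6 terminal: V=max(K-S,0) → 27.6791 16.5370 2.9031 0.0000 0.0000 0.0000 0.0000
k=5: j=0 S=55.1111 intr=22.3889 cont=21.5477 V=22.3889[EX]; j=1 S=67.4363 intr=10.0637 cont=9.2225 V=10.0637[EX]; j=2 S=82.5179 intr=0.0000 cont=1.3523 V=1.3523[hold]; j=3 S=100.9725 intr=0.0000 cont=0.0000 V=0.0000[hold]; j=4 S=123.5543 intr=0.0000 cont=0.0000 V=0.0000[hold]; j=5 S=151.1863 intr=0.0000 cont=0.0000 V=0.0000[hold]  S*(5)=67.4363
k=4: j=0 S=60.9630 intr=16.5370 cont=15.6958 V=16.5370[EX]; j=1 S=74.5969 intr=2.9031 cont=5.3956 V=5.3956[hold]; j=2 S=91.2800 intr=0.0000 cont=0.6299 V=0.6299[hold]; j=3 S=111.6941 intr=0.0000 cont=0.0000 V=0.0000[hold]; j=4 S=136.6738 intr=0.0000 cont=0.0000 V=0.0000[hold]  S*(4)=60.9630
k=3: j=0 S=67.4363 intr=10.0637 cont=10.5269 V=10.5269[hold]; j=1 S=82.5179 intr=0.0000 cont=2.8430 V=2.8430[hold]; j=2 S=100.9725 intr=0.0000 cont=0.2934 V=0.2934[hold]; j=3 S=123.5543 intr=0.0000 cont=0.0000 V=0.0000[hold]  S*(3)=-
k=2: j=0 S=74.5969 intr=2.9031 cont=6.3915 V=6.3915[hold]; j=1 S=91.2800 intr=0.0000 cont=1.4779 V=1.4779[hold]; j=2 S=111.6941 intr=0.0000 cont=0.1367 V=0.1367[hold]  S*(2)=-
k=1: j=0 S=82.5179 intr=0.0000 cont=3.7507 V=3.7507[hold]; j=1 S=100.9725 intr=0.0000 cont=0.7600 V=0.7600[hold]  S*(1)=-
k=0: j=0 S=91.2800 intr=0.0000 cont=2.1449 V=2.1449[hold]  S*(0)=-

price = 2.1449
boundary = - - - - 60.9630 67.4363
tree:
2.1449
3.7507 0.7600
6.3915 1.4779 0.1367
10.5269 2.8430 0.2934 0.0000
16.5370 5.3956 0.6299 0.0000 0.0000
22.3889 10.0637 1.3523 0.0000 0.0000 0.0000
27.6791 16.5370 2.9031 0.0000 0.0000 0.0000 0.0000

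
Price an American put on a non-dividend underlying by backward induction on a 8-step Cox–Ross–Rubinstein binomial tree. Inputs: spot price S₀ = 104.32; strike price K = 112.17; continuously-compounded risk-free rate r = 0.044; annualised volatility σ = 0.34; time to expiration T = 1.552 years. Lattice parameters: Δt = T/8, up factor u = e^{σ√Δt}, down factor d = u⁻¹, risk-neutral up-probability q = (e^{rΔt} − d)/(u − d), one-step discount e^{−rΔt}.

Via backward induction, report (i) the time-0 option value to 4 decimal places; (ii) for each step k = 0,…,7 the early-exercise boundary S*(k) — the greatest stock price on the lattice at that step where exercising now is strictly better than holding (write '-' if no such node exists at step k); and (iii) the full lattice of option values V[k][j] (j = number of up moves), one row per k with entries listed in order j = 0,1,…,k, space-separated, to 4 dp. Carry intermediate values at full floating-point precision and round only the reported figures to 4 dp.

Δt=0.19400, u=1.16155, d=0.86092, q=0.49115, disc=e^(-rΔt)=0.99150
k=8 terminal: V=max(K-S,0) → 80.6876 69.6941 54.8617 34.8499 7.8500 0.0000 0.0000 0.0000 0.0000
k=7: j=0 S=36.5683 intr=75.6017 cont=74.6483 V=75.6017[EX]; j=1 S=49.3378 intr=62.8322 cont=61.8788 V=62.8322[EX]; j=2 S=66.5664 intr=45.6036 cont=44.6502 V=45.6036[EX]; j=3 S=89.8111 intr=22.3589 cont=21.4055 V=22.3589[EX]; j=4 S=121.1728 intr=0.0000 cont=3.9605 V=3.9605[hold]; j=5 S=163.4859 intr=0.0000 cont=0.0000 V=0.0000[hold]; j=6 S=220.5745 intr=0.0000 cont=0.0000 V=0.0000[hold]; j=7 S=297.5982 intr=0.0000 cont=0.0000 V=0.0000[hold]  S*(7)=89.8111
k=6: j=0 S=42.4759 intr=69.6941 cont=68.7407 V=69.6941[EX]; j=1 S=57.3083 intr=54.8617 cont=53.9083 V=54.8617[EX]; j=2 S=77.3201 intr=34.8499 cont=33.8965 V=34.8499[EX]; j=3 S=104.3200 intr=7.8500 cont=13.2094 V=13.2094[hold]; j=4 S=140.7481 intr=0.0000 cont=1.9982 V=1.9982[hold]; j=5 S=189.8968 intr=0.0000 cont=0.0000 V=0.0000[hold]; j=6 S=256.2081 intr=0.0000 cont=0.0000 V=0.0000[hold]  S*(6)=77.3201
k=5: j=0 S=49.3378 intr=62.8322 cont=61.8788 V=62.8322[EX]; j=1 S=66.5664 intr=45.6036 cont=44.6502 V=45.6036[EX]; j=2 S=89.8111 intr=22.3589 cont=24.0154 V=24.0154[hold]; j=3 S=121.1728 intr=0.0000 cont=7.6376 V=7.6376[hold]; j=4 S=163.4859 intr=0.0000 cont=1.0082 V=1.0082[hold]; j=5 S=220.5745 intr=0.0000 cont=0.0000 V=0.0000[hold]  S*(5)=66.5664
k=4: j=0 S=57.3083 intr=54.8617 cont=53.9083 V=54.8617[EX]; j=1 S=77.3201 intr=34.8499 cont=34.7031 V=34.8499[EX]; j=2 S=104.3200 intr=7.8500 cont=15.8357 V=15.8357[hold]; j=3 S=140.7481 intr=0.0000 cont=4.3443 V=4.3443[hold]; j=4 S=189.8968 intr=0.0000 cont=0.5086 V=0.5086[hold]  S*(4)=77.3201
k=3: j=0 S=66.5664 intr=45.6036 cont=44.6502 V=45.6036[EX]; j=1 S=89.8111 intr=22.3589 cont=25.2943 V=25.2943[hold]; j=2 S=121.1728 intr=0.0000 cont=10.1051 V=10.1051[hold]; j=3 S=163.4859 intr=0.0000 cont=2.4395 V=2.4395[hold]  S*(3)=66.5664
k=2: j=0 S=77.3201 intr=34.8499 cont=35.3259 V=35.3259[hold]; j=1 S=104.3200 intr=7.8500 cont=17.6826 V=17.6826[hold]; j=2 S=140.7481 intr=0.0000 cont=6.2863 V=6.2863[hold]  S*(2)=-
k=1: j=0 S=89.8111 intr=22.3589 cont=26.4339 V=26.4339[hold]; j=1 S=121.1728 intr=0.0000 cont=11.9826 V=11.9826[hold]  S*(1)=-
k=0: j=0 S=104.3200 intr=7.8500 cont=19.1718 V=19.1718[hold]  S*(0)=-

price = 19.1718
boundary = - - - 66.5664 77.3201 66.5664 77.3201 89.8111
tree:
19.1718
26.4339 11.9826
35.3259 17.6826 6.2863
45.6036 25.2943 10.1051 2.4395
54.8617 34.8499 15.8357 4.3443 0.5086
62.8322 45.6036 24.0154 7.6376 1.0082 0.0000
69.6941 54.8617 34.8499 13.2094 1.9982 0.0000 0.0000
75.6017 62.8322 45.6036 22.3589 3.9605 0.0000 0.0000 0.0000
80.6876 69.6941 54.8617 34.8499 7.8500 0.0000 0.0000 0.0000 0.0000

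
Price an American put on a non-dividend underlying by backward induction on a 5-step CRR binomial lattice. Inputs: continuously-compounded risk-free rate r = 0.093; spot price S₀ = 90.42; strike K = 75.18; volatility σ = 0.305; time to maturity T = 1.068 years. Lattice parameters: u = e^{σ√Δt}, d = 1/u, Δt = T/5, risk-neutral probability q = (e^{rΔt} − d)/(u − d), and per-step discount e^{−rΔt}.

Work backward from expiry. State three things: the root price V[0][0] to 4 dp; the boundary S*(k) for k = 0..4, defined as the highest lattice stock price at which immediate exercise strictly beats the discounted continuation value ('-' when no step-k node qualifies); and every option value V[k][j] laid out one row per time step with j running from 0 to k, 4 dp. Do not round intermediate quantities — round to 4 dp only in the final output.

price = 2.5804
boundary = - - - 59.2391 51.4505
tree:
2.5804
4.8804 0.6839
8.9892 1.5028 0.0000
15.9409 3.3019 0.0000 0.0000
23.7295 7.2550 0.0000 0.0000 0.0000
30.4941 15.9409 0.0000 0.0000 0.0000 0.0000

Δt=0.21360, u=1.15138, d=0.86852, q=0.53575, disc=e^(-rΔt)=0.98033
k=5 terminal: V=max(K-S,0) → 30.4941 15.9409 0.0000 0.0000 0.0000 0.0000
k=4: j=0 S=51.4505 intr=23.7295 cont=22.2508 V=23.7295[EX]; j=1 S=68.2067 intr=6.9733 cont=7.2550 V=7.2550[hold]; j=2 S=90.4200 intr=0.0000 cont=0.0000 V=0.0000[hold]; j=3 S=119.8677 intr=0.0000 cont=0.0000 V=0.0000[hold]; j=4 S=158.9058 intr=0.0000 cont=0.0000 V=0.0000[hold]  S*(4)=51.4505
k=3: j=0 S=59.2391 intr=15.9409 cont=14.6102 V=15.9409[EX]; j=1 S=78.5318 intr=0.0000 cont=3.3019 V=3.3019[hold]; j=2 S=104.1078 intr=0.0000 cont=0.0000 V=0.0000[hold]; j=3 S=138.0133 intr=0.0000 cont=0.0000 V=0.0000[hold]  S*(3)=59.2391
k=2: j=0 S=68.2067 intr=6.9733 cont=8.9892 V=8.9892[hold]; j=1 S=90.4200 intr=0.0000 cont=1.5028 V=1.5028[hold]; j=2 S=119.8677 intr=0.0000 cont=0.0000 V=0.0000[hold]  S*(2)=-
k=1: j=0 S=78.5318 intr=0.0000 cont=4.8804 V=4.8804[hold]; j=1 S=104.1078 intr=0.0000 cont=0.6839 V=0.6839[hold]  S*(1)=-
k=0: j=0 S=90.4200 intr=0.0000 cont=2.5804 V=2.5804[hold]  S*(0)=-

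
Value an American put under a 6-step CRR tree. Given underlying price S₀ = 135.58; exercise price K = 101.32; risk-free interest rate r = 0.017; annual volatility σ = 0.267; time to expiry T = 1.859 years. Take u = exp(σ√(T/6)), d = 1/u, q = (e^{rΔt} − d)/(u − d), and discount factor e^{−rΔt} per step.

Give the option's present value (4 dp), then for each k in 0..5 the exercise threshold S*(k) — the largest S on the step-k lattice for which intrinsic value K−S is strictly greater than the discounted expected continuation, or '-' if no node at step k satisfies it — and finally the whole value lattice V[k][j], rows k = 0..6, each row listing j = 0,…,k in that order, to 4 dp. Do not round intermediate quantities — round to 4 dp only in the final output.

params: Δt=0.30983 u=1.16023 d=0.86190 q=0.48062 e^(-rΔt)=0.99475
t_6 payoffs: 45.7388 26.5001 0.6021 0.0000 0.0000 0.0000 0.0000
t_5: node(5,0) S=64.4871 payoff=36.8329 vs cont=36.3006 → 36.8329 [stop]  node(5,1) S=86.8084 payoff=14.5116 vs cont=13.9793 → 14.5116 [stop]  node(5,2) S=116.8560 payoff=0.0000 vs cont=0.3111 → 0.3111 [wait]  node(5,3) S=157.3042 payoff=0.0000 vs cont=0.0000 → 0.0000 [wait]  node(5,4) S=211.7529 payoff=0.0000 vs cont=0.0000 → 0.0000 [wait]  node(5,5) S=285.0483 payoff=0.0000 vs cont=0.0000 → 0.0000 [wait]  ⇒ S*(5)=86.8084
t_4: node(4,0) S=74.8199 payoff=26.5001 vs cont=25.9678 → 26.5001 [stop]  node(4,1) S=100.7179 payoff=0.6021 vs cont=7.6462 → 7.6462 [wait]  node(4,2) S=135.5800 payoff=0.0000 vs cont=0.1607 → 0.1607 [wait]  node(4,3) S=182.5092 payoff=0.0000 vs cont=0.0000 → 0.0000 [wait]  node(4,4) S=245.6823 payoff=0.0000 vs cont=0.0000 → 0.0000 [wait]  ⇒ S*(4)=74.8199
t_3: node(3,0) S=86.8084 payoff=14.5116 vs cont=17.3470 → 17.3470 [wait]  node(3,1) S=116.8560 payoff=0.0000 vs cont=4.0273 → 4.0273 [wait]  node(3,2) S=157.3042 payoff=0.0000 vs cont=0.0830 → 0.0830 [wait]  node(3,3) S=211.7529 payoff=0.0000 vs cont=0.0000 → 0.0000 [wait]  ⇒ S*(3)=-
t_2: node(2,0) S=100.7179 payoff=0.6021 vs cont=10.8879 → 10.8879 [wait]  node(2,1) S=135.5800 payoff=0.0000 vs cont=2.1204 → 2.1204 [wait]  node(2,2) S=182.5092 payoff=0.0000 vs cont=0.0429 → 0.0429 [wait]  ⇒ S*(2)=-
t_1: node(1,0) S=116.8560 payoff=0.0000 vs cont=6.6390 → 6.6390 [wait]  node(1,1) S=157.3042 payoff=0.0000 vs cont=1.1160 → 1.1160 [wait]  ⇒ S*(1)=-
t_0: node(0,0) S=135.5800 payoff=0.0000 vs cont=3.9637 → 3.9637 [wait]  ⇒ S*(0)=-

price = 3.9637
boundary = - - - - 74.8199 86.8084
tree:
3.9637
6.6390 1.1160
10.8879 2.1204 0.0429
17.3470 4.0273 0.0830 0.0000
26.5001 7.6462 0.1607 0.0000 0.0000
36.8329 14.5116 0.3111 0.0000 0.0000 0.0000
45.7388 26.5001 0.6021 0.0000 0.0000 0.0000 0.0000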